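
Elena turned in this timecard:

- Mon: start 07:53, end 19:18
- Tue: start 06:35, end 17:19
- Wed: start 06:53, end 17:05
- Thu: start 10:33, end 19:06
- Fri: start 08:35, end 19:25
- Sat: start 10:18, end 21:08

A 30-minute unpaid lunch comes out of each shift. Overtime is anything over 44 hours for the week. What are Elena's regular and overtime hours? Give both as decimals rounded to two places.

Regular 44.00 hours, overtime 15.57 hours

Mon: 07:53–19:18 = 11 h 25 min; less 30 min break → 10 h 55 min
Tue: 06:35–17:19 = 10 h 44 min; less 30 min break → 10 h 14 min
Wed: 06:53–17:05 = 10 h 12 min; less 30 min break → 9 h 42 min
Thu: 10:33–19:06 = 8 h 33 min; less 30 min break → 8 h 3 min
Fri: 08:35–19:25 = 10 h 50 min; less 30 min break → 10 h 20 min
Sat: 10:18–21:08 = 10 h 50 min; less 30 min break → 10 h 20 min
Total worked: 59 h 34 min = 59.57 h.
Threshold 44 h → overtime 15 h 34 min, regular 44 h 0 min.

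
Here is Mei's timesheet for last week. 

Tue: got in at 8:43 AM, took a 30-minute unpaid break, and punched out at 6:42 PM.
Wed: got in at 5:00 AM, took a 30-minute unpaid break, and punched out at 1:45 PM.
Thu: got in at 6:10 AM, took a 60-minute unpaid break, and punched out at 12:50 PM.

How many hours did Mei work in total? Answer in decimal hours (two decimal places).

Tue: 8:43 AM–6:42 PM = 9 h 59 min; less 30 min break → 9 h 29 min
Wed: 5:00 AM–1:45 PM = 8 h 45 min; less 30 min break → 8 h 15 min
Thu: 6:10 AM–12:50 PM = 6 h 40 min; less 60 min break → 5 h 40 min
Total: 9 h 29 min + 8 h 15 min + 5 h 40 min = 23 h 24 min.

23.40 hours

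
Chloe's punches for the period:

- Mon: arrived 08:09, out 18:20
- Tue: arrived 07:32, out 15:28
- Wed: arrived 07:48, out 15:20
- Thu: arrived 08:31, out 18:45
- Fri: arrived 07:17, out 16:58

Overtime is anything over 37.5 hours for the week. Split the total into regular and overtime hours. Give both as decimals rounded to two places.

Regular 37.50 hours, overtime 8.07 hours

Mon: 08:09–18:20 = 10 h 11 min
Tue: 07:32–15:28 = 7 h 56 min
Wed: 07:48–15:20 = 7 h 32 min
Thu: 08:31–18:45 = 10 h 14 min
Fri: 07:17–16:58 = 9 h 41 min
Total worked: 45 h 34 min = 45.57 h.
Threshold 37.5 h → overtime 8 h 4 min, regular 37 h 30 min.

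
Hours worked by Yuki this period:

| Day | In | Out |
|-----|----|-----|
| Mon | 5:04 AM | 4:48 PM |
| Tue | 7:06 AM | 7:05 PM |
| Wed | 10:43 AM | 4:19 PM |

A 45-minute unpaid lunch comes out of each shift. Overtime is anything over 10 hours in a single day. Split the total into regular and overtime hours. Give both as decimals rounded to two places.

Mon: 5:04 AM–4:48 PM = 11 h 44 min; less 45 min break → 10 h 59 min
Tue: 7:06 AM–7:05 PM = 11 h 59 min; less 45 min break → 11 h 14 min
Wed: 10:43 AM–4:19 PM = 5 h 36 min; less 45 min break → 4 h 51 min
Mon reg 10 h 0 min / OT 0 h 59 min; Tue reg 10 h 0 min / OT 1 h 14 min; Wed reg 4 h 51 min / OT 0 h 0 min.
Totals: regular 24 h 51 min, overtime 2 h 13 min.

Regular 24.85 hours, overtime 2.22 hours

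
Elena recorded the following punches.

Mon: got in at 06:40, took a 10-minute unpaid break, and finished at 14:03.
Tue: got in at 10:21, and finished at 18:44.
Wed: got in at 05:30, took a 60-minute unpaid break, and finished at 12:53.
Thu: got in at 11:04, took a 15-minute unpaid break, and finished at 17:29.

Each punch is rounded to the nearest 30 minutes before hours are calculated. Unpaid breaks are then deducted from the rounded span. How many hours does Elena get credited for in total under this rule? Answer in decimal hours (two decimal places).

28.08 hours

Mon: in 06:40→06:30, out 14:03→14:00; 7 h 30 min − 10 min = 7 h 20 min
Tue: in 10:21→10:30, out 18:44→18:30; 8 h 0 min
Wed: in 05:30→05:30, out 12:53→13:00; 7 h 30 min − 60 min = 6 h 30 min
Thu: in 11:04→11:00, out 17:29→17:30; 6 h 30 min − 15 min = 6 h 15 min
Total credited: 28 h 5 min.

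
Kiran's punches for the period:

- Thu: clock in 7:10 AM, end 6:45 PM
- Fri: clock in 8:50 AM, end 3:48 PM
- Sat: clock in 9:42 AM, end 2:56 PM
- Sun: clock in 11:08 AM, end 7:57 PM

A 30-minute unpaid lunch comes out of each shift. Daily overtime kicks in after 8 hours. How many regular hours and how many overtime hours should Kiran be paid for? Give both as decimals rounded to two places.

Regular 27.20 hours, overtime 3.40 hours

Thu: 7:10 AM–6:45 PM = 11 h 35 min; less 30 min break → 11 h 5 min
Fri: 8:50 AM–3:48 PM = 6 h 58 min; less 30 min break → 6 h 28 min
Sat: 9:42 AM–2:56 PM = 5 h 14 min; less 30 min break → 4 h 44 min
Sun: 11:08 AM–7:57 PM = 8 h 49 min; less 30 min break → 8 h 19 min
Thu reg 8 h 0 min / OT 3 h 5 min; Fri reg 6 h 28 min / OT 0 h 0 min; Sat reg 4 h 44 min / OT 0 h 0 min; Sun reg 8 h 0 min / OT 0 h 19 min.
Totals: regular 27 h 12 min, overtime 3 h 24 min.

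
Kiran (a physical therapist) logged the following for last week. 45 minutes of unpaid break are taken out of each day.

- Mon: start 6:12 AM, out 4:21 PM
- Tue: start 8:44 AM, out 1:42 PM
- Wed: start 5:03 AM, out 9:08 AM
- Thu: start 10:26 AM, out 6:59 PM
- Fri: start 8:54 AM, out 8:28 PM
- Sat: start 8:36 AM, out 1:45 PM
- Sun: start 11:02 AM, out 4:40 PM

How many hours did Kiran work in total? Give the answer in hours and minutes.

Mon: 6:12 AM–4:21 PM = 10 h 9 min; less 45 min break → 9 h 24 min
Tue: 8:44 AM–1:42 PM = 4 h 58 min; less 45 min break → 4 h 13 min
Wed: 5:03 AM–9:08 AM = 4 h 5 min; less 45 min break → 3 h 20 min
Thu: 10:26 AM–6:59 PM = 8 h 33 min; less 45 min break → 7 h 48 min
Fri: 8:54 AM–8:28 PM = 11 h 34 min; less 45 min break → 10 h 49 min
Sat: 8:36 AM–1:45 PM = 5 h 9 min; less 45 min break → 4 h 24 min
Sun: 11:02 AM–4:40 PM = 5 h 38 min; less 45 min break → 4 h 53 min
Total: 9 h 24 min + 4 h 13 min + 3 h 20 min + 7 h 48 min + 10 h 49 min + 4 h 24 min + 4 h 53 min = 44 h 51 min.

44 h 51 min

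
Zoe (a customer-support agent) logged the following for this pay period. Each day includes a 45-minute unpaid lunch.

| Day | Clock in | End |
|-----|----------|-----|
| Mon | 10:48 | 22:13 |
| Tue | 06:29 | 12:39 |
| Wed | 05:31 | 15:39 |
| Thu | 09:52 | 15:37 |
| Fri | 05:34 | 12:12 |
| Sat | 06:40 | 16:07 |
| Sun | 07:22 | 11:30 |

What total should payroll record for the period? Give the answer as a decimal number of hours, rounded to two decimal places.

Mon: 10:48–22:13 = 11 h 25 min; less 45 min break → 10 h 40 min
Tue: 06:29–12:39 = 6 h 10 min; less 45 min break → 5 h 25 min
Wed: 05:31–15:39 = 10 h 8 min; less 45 min break → 9 h 23 min
Thu: 09:52–15:37 = 5 h 45 min; less 45 min break → 5 h 0 min
Fri: 05:34–12:12 = 6 h 38 min; less 45 min break → 5 h 53 min
Sat: 06:40–16:07 = 9 h 27 min; less 45 min break → 8 h 42 min
Sun: 07:22–11:30 = 4 h 8 min; less 45 min break → 3 h 23 min
Total: 10 h 40 min + 5 h 25 min + 9 h 23 min + 5 h 0 min + 5 h 53 min + 8 h 42 min + 3 h 23 min = 48 h 26 min.

48.43 hours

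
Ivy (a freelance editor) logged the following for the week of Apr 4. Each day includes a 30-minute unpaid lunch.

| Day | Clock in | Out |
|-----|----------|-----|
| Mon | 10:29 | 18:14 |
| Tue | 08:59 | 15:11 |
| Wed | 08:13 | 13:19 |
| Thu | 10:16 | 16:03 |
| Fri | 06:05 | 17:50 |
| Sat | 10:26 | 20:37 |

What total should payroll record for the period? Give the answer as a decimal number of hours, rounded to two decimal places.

Mon: 10:29–18:14 = 7 h 45 min; less 30 min break → 7 h 15 min
Tue: 08:59–15:11 = 6 h 12 min; less 30 min break → 5 h 42 min
Wed: 08:13–13:19 = 5 h 6 min; less 30 min break → 4 h 36 min
Thu: 10:16–16:03 = 5 h 47 min; less 30 min break → 5 h 17 min
Fri: 06:05–17:50 = 11 h 45 min; less 30 min break → 11 h 15 min
Sat: 10:26–20:37 = 10 h 11 min; less 30 min break → 9 h 41 min
Total: 7 h 15 min + 5 h 42 min + 4 h 36 min + 5 h 17 min + 11 h 15 min + 9 h 41 min = 43 h 46 min.

43.77 hours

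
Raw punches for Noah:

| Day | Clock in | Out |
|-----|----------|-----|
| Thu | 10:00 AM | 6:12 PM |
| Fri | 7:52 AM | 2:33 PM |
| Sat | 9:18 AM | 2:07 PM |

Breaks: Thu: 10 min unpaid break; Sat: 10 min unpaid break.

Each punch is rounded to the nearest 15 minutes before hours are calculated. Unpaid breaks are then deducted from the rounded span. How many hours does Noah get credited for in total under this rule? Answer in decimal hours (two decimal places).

19.42 hours

Thu: in 10:00 AM→10:00 AM, out 6:12 PM→6:15 PM; 8 h 15 min − 10 min = 8 h 5 min
Fri: in 7:52 AM→7:45 AM, out 2:33 PM→2:30 PM; 6 h 45 min
Sat: in 9:18 AM→9:15 AM, out 2:07 PM→2:00 PM; 4 h 45 min − 10 min = 4 h 35 min
Total credited: 19 h 25 min.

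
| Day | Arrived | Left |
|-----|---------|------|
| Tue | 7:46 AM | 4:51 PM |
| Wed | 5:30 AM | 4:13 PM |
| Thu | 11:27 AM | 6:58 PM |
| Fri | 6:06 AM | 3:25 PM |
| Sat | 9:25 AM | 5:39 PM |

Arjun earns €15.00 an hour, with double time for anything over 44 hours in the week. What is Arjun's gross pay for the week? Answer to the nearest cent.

Tue: 7:46 AM–4:51 PM = 9 h 5 min
Wed: 5:30 AM–4:13 PM = 10 h 43 min
Thu: 11:27 AM–6:58 PM = 7 h 31 min
Fri: 6:06 AM–3:25 PM = 9 h 19 min
Sat: 9:25 AM–5:39 PM = 8 h 14 min
Total worked: 44 h 52 min = 2692 min.
Regular 44 h 0 min = 2640 min at €15.00/h; overtime 0 h 52 min = 52 min at €30.00/h.
Pay = (2640 × €15.00 + 52 × €30.00) ÷ 60 = €686.00.

€686.00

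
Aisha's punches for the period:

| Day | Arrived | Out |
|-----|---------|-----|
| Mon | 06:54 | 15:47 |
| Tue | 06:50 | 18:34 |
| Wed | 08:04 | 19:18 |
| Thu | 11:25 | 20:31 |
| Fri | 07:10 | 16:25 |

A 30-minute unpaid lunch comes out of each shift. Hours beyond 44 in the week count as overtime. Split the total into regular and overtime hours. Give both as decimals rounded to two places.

Mon: 06:54–15:47 = 8 h 53 min; less 30 min break → 8 h 23 min
Tue: 06:50–18:34 = 11 h 44 min; less 30 min break → 11 h 14 min
Wed: 08:04–19:18 = 11 h 14 min; less 30 min break → 10 h 44 min
Thu: 11:25–20:31 = 9 h 6 min; less 30 min break → 8 h 36 min
Fri: 07:10–16:25 = 9 h 15 min; less 30 min break → 8 h 45 min
Total worked: 47 h 42 min = 47.70 h.
Threshold 44 h → overtime 3 h 42 min, regular 44 h 0 min.

Regular 44.00 hours, overtime 3.70 hours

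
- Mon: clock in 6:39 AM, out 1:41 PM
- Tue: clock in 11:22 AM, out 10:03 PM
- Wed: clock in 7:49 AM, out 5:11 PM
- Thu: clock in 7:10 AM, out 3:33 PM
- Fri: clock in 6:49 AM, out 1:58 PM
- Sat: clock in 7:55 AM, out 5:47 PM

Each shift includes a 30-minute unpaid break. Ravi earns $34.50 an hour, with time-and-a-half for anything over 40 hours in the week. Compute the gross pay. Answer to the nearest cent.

Mon: 6:39 AM–1:41 PM = 7 h 2 min; less 30 min break → 6 h 32 min
Tue: 11:22 AM–10:03 PM = 10 h 41 min; less 30 min break → 10 h 11 min
Wed: 7:49 AM–5:11 PM = 9 h 22 min; less 30 min break → 8 h 52 min
Thu: 7:10 AM–3:33 PM = 8 h 23 min; less 30 min break → 7 h 53 min
Fri: 6:49 AM–1:58 PM = 7 h 9 min; less 30 min break → 6 h 39 min
Sat: 7:55 AM–5:47 PM = 9 h 52 min; less 30 min break → 9 h 22 min
Total worked: 49 h 29 min = 2969 min.
Regular 40 h 0 min = 2400 min at $34.50/h; overtime 9 h 29 min = 569 min at $51.75/h.
Pay = (2400 × $34.50 + 569 × $51.75) ÷ 60 = $1870.76.

$1870.76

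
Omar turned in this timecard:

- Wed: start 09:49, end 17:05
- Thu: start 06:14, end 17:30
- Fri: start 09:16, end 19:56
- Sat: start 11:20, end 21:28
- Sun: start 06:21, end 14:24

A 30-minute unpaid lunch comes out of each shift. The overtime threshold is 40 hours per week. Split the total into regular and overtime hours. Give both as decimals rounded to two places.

Wed: 09:49–17:05 = 7 h 16 min; less 30 min break → 6 h 46 min
Thu: 06:14–17:30 = 11 h 16 min; less 30 min break → 10 h 46 min
Fri: 09:16–19:56 = 10 h 40 min; less 30 min break → 10 h 10 min
Sat: 11:20–21:28 = 10 h 8 min; less 30 min break → 9 h 38 min
Sun: 06:21–14:24 = 8 h 3 min; less 30 min break → 7 h 33 min
Total worked: 44 h 53 min = 44.88 h.
Threshold 40 h → overtime 4 h 53 min, regular 40 h 0 min.

Regular 40.00 hours, overtime 4.88 hours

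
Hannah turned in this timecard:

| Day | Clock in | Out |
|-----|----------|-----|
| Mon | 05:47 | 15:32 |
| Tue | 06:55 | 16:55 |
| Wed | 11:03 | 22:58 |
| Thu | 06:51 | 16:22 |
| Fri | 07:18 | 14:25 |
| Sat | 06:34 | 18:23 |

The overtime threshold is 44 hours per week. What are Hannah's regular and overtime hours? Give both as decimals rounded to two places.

Regular 44.00 hours, overtime 16.12 hours

Mon: 05:47–15:32 = 9 h 45 min
Tue: 06:55–16:55 = 10 h 0 min
Wed: 11:03–22:58 = 11 h 55 min
Thu: 06:51–16:22 = 9 h 31 min
Fri: 07:18–14:25 = 7 h 7 min
Sat: 06:34–18:23 = 11 h 49 min
Total worked: 60 h 7 min = 60.12 h.
Threshold 44 h → overtime 16 h 7 min, regular 44 h 0 min.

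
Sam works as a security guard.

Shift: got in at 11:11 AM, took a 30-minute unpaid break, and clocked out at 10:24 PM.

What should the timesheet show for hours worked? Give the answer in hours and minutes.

10 h 43 min

Shift: 11:11 AM–10:24 PM = 11 h 13 min; less 30 min break → 10 h 43 min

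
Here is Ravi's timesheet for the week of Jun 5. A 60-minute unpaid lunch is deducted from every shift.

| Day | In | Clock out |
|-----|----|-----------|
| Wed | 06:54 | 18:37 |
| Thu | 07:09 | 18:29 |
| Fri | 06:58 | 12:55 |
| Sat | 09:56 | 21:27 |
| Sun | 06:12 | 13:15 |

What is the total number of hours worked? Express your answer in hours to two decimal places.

Wed: 06:54–18:37 = 11 h 43 min; less 60 min break → 10 h 43 min
Thu: 07:09–18:29 = 11 h 20 min; less 60 min break → 10 h 20 min
Fri: 06:58–12:55 = 5 h 57 min; less 60 min break → 4 h 57 min
Sat: 09:56–21:27 = 11 h 31 min; less 60 min break → 10 h 31 min
Sun: 06:12–13:15 = 7 h 3 min; less 60 min break → 6 h 3 min
Total: 10 h 43 min + 10 h 20 min + 4 h 57 min + 10 h 31 min + 6 h 3 min = 42 h 34 min.

42.57 hours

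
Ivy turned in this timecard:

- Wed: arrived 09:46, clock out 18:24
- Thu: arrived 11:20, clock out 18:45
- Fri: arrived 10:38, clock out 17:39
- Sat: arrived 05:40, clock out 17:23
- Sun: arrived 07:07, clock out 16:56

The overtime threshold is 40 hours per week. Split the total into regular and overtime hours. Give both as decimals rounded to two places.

Wed: 09:46–18:24 = 8 h 38 min
Thu: 11:20–18:45 = 7 h 25 min
Fri: 10:38–17:39 = 7 h 1 min
Sat: 05:40–17:23 = 11 h 43 min
Sun: 07:07–16:56 = 9 h 49 min
Total worked: 44 h 36 min = 44.60 h.
Threshold 40 h → overtime 4 h 36 min, regular 40 h 0 min.

Regular 40.00 hours, overtime 4.60 hours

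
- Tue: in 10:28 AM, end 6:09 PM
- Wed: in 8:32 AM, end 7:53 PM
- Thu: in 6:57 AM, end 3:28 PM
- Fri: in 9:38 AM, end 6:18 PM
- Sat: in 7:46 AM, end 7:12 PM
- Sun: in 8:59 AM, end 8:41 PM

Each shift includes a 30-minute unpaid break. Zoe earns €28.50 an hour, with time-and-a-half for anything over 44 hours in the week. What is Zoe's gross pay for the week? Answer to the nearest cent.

€1781.96

Tue: 10:28 AM–6:09 PM = 7 h 41 min; less 30 min break → 7 h 11 min
Wed: 8:32 AM–7:53 PM = 11 h 21 min; less 30 min break → 10 h 51 min
Thu: 6:57 AM–3:28 PM = 8 h 31 min; less 30 min break → 8 h 1 min
Fri: 9:38 AM–6:18 PM = 8 h 40 min; less 30 min break → 8 h 10 min
Sat: 7:46 AM–7:12 PM = 11 h 26 min; less 30 min break → 10 h 56 min
Sun: 8:59 AM–8:41 PM = 11 h 42 min; less 30 min break → 11 h 12 min
Total worked: 56 h 21 min = 3381 min.
Regular 44 h 0 min = 2640 min at €28.50/h; overtime 12 h 21 min = 741 min at €42.75/h.
Pay = (2640 × €28.50 + 741 × €42.75) ÷ 60 = €1781.96.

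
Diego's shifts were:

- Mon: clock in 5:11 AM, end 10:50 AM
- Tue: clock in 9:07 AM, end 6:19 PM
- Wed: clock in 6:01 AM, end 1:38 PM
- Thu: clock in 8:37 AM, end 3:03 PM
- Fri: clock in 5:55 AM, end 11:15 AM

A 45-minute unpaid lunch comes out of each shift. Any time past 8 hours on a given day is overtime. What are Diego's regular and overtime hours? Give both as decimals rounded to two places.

Regular 30.03 hours, overtime 0.45 hours

Mon: 5:11 AM–10:50 AM = 5 h 39 min; less 45 min break → 4 h 54 min
Tue: 9:07 AM–6:19 PM = 9 h 12 min; less 45 min break → 8 h 27 min
Wed: 6:01 AM–1:38 PM = 7 h 37 min; less 45 min break → 6 h 52 min
Thu: 8:37 AM–3:03 PM = 6 h 26 min; less 45 min break → 5 h 41 min
Fri: 5:55 AM–11:15 AM = 5 h 20 min; less 45 min break → 4 h 35 min
Mon reg 4 h 54 min / OT 0 h 0 min; Tue reg 8 h 0 min / OT 0 h 27 min; Wed reg 6 h 52 min / OT 0 h 0 min; Thu reg 5 h 41 min / OT 0 h 0 min; Fri reg 4 h 35 min / OT 0 h 0 min.
Totals: regular 30 h 2 min, overtime 0 h 27 min.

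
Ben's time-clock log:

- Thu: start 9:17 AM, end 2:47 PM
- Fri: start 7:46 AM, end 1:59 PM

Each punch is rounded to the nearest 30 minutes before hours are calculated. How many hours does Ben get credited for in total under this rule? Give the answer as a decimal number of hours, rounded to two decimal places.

Thu: in 9:17 AM→9:30 AM, out 2:47 PM→3:00 PM; 5 h 30 min
Fri: in 7:46 AM→8:00 AM, out 1:59 PM→2:00 PM; 6 h 0 min
Total credited: 11 h 30 min.

11.50 hours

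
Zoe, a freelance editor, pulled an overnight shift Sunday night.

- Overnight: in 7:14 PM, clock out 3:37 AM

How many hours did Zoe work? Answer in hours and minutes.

8 h 23 min

Overnight: 7:14 PM → midnight = 4 h 46 min; midnight → 3:37 AM = 3 h 37 min; span 8 h 23 min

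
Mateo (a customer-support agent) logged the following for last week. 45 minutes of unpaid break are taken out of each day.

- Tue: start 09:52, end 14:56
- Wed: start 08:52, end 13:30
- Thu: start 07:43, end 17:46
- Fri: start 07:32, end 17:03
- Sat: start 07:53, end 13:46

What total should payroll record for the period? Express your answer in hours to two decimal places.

Tue: 09:52–14:56 = 5 h 4 min; less 45 min break → 4 h 19 min
Wed: 08:52–13:30 = 4 h 38 min; less 45 min break → 3 h 53 min
Thu: 07:43–17:46 = 10 h 3 min; less 45 min break → 9 h 18 min
Fri: 07:32–17:03 = 9 h 31 min; less 45 min break → 8 h 46 min
Sat: 07:53–13:46 = 5 h 53 min; less 45 min break → 5 h 8 min
Total: 4 h 19 min + 3 h 53 min + 9 h 18 min + 8 h 46 min + 5 h 8 min = 31 h 24 min.

31.40 hours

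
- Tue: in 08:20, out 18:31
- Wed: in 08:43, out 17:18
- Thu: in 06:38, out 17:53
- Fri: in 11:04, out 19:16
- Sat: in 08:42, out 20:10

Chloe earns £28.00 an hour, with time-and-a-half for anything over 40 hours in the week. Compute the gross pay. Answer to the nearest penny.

Tue: 08:20–18:31 = 10 h 11 min
Wed: 08:43–17:18 = 8 h 35 min
Thu: 06:38–17:53 = 11 h 15 min
Fri: 11:04–19:16 = 8 h 12 min
Sat: 08:42–20:10 = 11 h 28 min
Total worked: 49 h 41 min = 2981 min.
Regular 40 h 0 min = 2400 min at £28.00/h; overtime 9 h 41 min = 581 min at £42.00/h.
Pay = (2400 × £28.00 + 581 × £42.00) ÷ 60 = £1526.70.

£1526.70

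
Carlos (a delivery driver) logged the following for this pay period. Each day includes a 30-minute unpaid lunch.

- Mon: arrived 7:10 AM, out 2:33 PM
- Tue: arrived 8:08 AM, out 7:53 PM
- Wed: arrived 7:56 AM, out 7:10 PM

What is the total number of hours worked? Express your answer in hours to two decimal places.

Mon: 7:10 AM–2:33 PM = 7 h 23 min; less 30 min break → 6 h 53 min
Tue: 8:08 AM–7:53 PM = 11 h 45 min; less 30 min break → 11 h 15 min
Wed: 7:56 AM–7:10 PM = 11 h 14 min; less 30 min break → 10 h 44 min
Total: 6 h 53 min + 11 h 15 min + 10 h 44 min = 28 h 52 min.

28.87 hours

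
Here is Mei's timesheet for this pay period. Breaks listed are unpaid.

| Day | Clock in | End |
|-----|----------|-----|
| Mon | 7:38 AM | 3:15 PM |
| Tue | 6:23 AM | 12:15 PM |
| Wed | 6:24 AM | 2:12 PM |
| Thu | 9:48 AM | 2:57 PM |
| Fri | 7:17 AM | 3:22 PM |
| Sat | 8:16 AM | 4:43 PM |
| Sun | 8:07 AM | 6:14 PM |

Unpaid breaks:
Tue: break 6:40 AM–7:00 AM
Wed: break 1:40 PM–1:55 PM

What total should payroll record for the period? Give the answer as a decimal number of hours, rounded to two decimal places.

Mon: 7:38 AM–3:15 PM = 7 h 37 min
Tue: 6:23 AM–12:15 PM = 5 h 52 min; less 20 min break → 5 h 32 min
Wed: 6:24 AM–2:12 PM = 7 h 48 min; less 15 min break → 7 h 33 min
Thu: 9:48 AM–2:57 PM = 5 h 9 min
Fri: 7:17 AM–3:22 PM = 8 h 5 min
Sat: 8:16 AM–4:43 PM = 8 h 27 min
Sun: 8:07 AM–6:14 PM = 10 h 7 min
Total: 7 h 37 min + 5 h 32 min + 7 h 33 min + 5 h 9 min + 8 h 5 min + 8 h 27 min + 10 h 7 min = 52 h 30 min.

52.50 hours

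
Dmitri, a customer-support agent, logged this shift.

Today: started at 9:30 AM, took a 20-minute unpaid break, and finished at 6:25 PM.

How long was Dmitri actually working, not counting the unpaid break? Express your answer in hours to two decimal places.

8.58 hours

Today: 9:30 AM–6:25 PM = 8 h 55 min; less 20 min break → 8 h 35 min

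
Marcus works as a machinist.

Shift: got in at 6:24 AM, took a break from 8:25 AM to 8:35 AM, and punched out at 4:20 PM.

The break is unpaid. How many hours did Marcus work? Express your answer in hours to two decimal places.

9.77 hours

Shift: 6:24 AM–4:20 PM = 9 h 56 min; less 10 min break → 9 h 46 min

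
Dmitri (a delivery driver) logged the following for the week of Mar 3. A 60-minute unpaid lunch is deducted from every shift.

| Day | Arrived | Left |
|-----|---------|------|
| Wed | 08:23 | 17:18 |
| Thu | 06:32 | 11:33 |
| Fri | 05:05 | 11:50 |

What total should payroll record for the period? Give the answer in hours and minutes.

Wed: 08:23–17:18 = 8 h 55 min; less 60 min break → 7 h 55 min
Thu: 06:32–11:33 = 5 h 1 min; less 60 min break → 4 h 1 min
Fri: 05:05–11:50 = 6 h 45 min; less 60 min break → 5 h 45 min
Total: 7 h 55 min + 4 h 1 min + 5 h 45 min = 17 h 41 min.

17 h 41 min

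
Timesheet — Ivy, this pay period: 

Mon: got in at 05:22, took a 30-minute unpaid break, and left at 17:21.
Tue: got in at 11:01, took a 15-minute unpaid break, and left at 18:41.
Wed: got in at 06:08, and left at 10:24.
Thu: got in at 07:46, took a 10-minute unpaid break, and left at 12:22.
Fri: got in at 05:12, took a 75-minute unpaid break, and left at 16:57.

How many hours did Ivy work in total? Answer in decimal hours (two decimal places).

Mon: 05:22–17:21 = 11 h 59 min; less 30 min break → 11 h 29 min
Tue: 11:01–18:41 = 7 h 40 min; less 15 min break → 7 h 25 min
Wed: 06:08–10:24 = 4 h 16 min
Thu: 07:46–12:22 = 4 h 36 min; less 10 min break → 4 h 26 min
Fri: 05:12–16:57 = 11 h 45 min; less 75 min break → 10 h 30 min
Total: 11 h 29 min + 7 h 25 min + 4 h 16 min + 4 h 26 min + 10 h 30 min = 38 h 6 min.

38.10 hours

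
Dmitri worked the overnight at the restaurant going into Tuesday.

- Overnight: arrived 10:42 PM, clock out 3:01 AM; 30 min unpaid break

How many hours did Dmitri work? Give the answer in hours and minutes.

3 h 49 min

Overnight: 10:42 PM → midnight = 1 h 18 min; midnight → 3:01 AM = 3 h 1 min; span 4 h 19 min; less 30 min break → 3 h 49 min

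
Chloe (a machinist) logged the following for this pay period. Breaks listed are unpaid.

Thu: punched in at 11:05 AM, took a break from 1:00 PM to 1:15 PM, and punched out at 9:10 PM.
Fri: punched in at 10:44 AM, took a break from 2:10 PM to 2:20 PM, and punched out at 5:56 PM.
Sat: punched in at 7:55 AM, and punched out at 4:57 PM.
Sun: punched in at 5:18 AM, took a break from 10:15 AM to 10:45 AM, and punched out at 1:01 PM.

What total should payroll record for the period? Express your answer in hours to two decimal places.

33.12 hours

Thu: 11:05 AM–9:10 PM = 10 h 5 min; less 15 min break → 9 h 50 min
Fri: 10:44 AM–5:56 PM = 7 h 12 min; less 10 min break → 7 h 2 min
Sat: 7:55 AM–4:57 PM = 9 h 2 min
Sun: 5:18 AM–1:01 PM = 7 h 43 min; less 30 min break → 7 h 13 min
Total: 9 h 50 min + 7 h 2 min + 9 h 2 min + 7 h 13 min = 33 h 7 min.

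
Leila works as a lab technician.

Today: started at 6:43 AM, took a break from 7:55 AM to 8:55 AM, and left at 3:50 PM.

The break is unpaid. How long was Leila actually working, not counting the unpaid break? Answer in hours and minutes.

8 h 7 min

Today: 6:43 AM–3:50 PM = 9 h 7 min; less 60 min break → 8 h 7 min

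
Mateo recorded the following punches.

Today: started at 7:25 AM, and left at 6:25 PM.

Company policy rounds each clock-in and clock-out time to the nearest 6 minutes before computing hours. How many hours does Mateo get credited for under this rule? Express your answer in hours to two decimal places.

Today: in 7:25 AM→7:24 AM, out 6:25 PM→6:24 PM; 11 h 0 min

11.00 hours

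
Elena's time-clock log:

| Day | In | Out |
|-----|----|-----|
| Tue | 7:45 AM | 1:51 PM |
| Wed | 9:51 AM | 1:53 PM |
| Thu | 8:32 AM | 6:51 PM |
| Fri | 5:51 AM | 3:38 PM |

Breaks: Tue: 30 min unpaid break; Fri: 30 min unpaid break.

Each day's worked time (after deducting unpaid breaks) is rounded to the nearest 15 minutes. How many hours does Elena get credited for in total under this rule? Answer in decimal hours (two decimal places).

Tue: 7:45 AM–1:51 PM = 6 h 6 min − 30 min = 5 h 36 min → rounds to 5 h 30 min
Wed: 9:51 AM–1:53 PM = 4 h 2 min → rounds to 4 h 0 min
Thu: 8:32 AM–6:51 PM = 10 h 19 min → rounds to 10 h 15 min
Fri: 5:51 AM–3:38 PM = 9 h 47 min − 30 min = 9 h 17 min → rounds to 9 h 15 min
Total credited: 29 h 0 min.

29.00 hours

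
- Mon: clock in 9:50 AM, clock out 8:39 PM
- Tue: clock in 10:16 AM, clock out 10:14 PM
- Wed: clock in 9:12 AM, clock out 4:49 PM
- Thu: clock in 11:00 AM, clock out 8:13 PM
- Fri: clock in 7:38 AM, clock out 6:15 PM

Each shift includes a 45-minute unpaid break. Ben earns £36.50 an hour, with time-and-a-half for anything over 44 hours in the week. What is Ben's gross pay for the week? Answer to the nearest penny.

Mon: 9:50 AM–8:39 PM = 10 h 49 min; less 45 min break → 10 h 4 min
Tue: 10:16 AM–10:14 PM = 11 h 58 min; less 45 min break → 11 h 13 min
Wed: 9:12 AM–4:49 PM = 7 h 37 min; less 45 min break → 6 h 52 min
Thu: 11:00 AM–8:13 PM = 9 h 13 min; less 45 min break → 8 h 28 min
Fri: 7:38 AM–6:15 PM = 10 h 37 min; less 45 min break → 9 h 52 min
Total worked: 46 h 29 min = 2789 min.
Regular 44 h 0 min = 2640 min at £36.50/h; overtime 2 h 29 min = 149 min at £54.75/h.
Pay = (2640 × £36.50 + 149 × £54.75) ÷ 60 = £1741.96.

£1741.96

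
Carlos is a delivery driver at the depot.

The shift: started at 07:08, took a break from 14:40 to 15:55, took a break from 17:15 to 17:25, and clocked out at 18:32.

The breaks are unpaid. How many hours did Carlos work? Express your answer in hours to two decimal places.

The shift: 07:08–18:32 = 11 h 24 min; less 85 min break → 9 h 59 min

9.98 hours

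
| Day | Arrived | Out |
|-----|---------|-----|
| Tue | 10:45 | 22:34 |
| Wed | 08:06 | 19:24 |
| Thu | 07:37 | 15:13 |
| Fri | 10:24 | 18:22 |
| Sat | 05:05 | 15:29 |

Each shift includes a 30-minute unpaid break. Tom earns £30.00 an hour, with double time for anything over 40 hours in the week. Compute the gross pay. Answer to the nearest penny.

£1595.00

Tue: 10:45–22:34 = 11 h 49 min; less 30 min break → 11 h 19 min
Wed: 08:06–19:24 = 11 h 18 min; less 30 min break → 10 h 48 min
Thu: 07:37–15:13 = 7 h 36 min; less 30 min break → 7 h 6 min
Fri: 10:24–18:22 = 7 h 58 min; less 30 min break → 7 h 28 min
Sat: 05:05–15:29 = 10 h 24 min; less 30 min break → 9 h 54 min
Total worked: 46 h 35 min = 2795 min.
Regular 40 h 0 min = 2400 min at £30.00/h; overtime 6 h 35 min = 395 min at £60.00/h.
Pay = (2400 × £30.00 + 395 × £60.00) ÷ 60 = £1595.00.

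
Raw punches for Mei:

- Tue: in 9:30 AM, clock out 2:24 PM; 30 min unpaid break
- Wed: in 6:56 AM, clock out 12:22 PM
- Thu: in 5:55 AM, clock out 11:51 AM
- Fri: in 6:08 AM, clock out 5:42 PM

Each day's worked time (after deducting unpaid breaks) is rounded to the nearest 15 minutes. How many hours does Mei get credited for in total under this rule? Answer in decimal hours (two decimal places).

Tue: 9:30 AM–2:24 PM = 4 h 54 min − 30 min = 4 h 24 min → rounds to 4 h 30 min
Wed: 6:56 AM–12:22 PM = 5 h 26 min → rounds to 5 h 30 min
Thu: 5:55 AM–11:51 AM = 5 h 56 min → rounds to 6 h 0 min
Fri: 6:08 AM–5:42 PM = 11 h 34 min → rounds to 11 h 30 min
Total credited: 27 h 30 min.

27.50 hours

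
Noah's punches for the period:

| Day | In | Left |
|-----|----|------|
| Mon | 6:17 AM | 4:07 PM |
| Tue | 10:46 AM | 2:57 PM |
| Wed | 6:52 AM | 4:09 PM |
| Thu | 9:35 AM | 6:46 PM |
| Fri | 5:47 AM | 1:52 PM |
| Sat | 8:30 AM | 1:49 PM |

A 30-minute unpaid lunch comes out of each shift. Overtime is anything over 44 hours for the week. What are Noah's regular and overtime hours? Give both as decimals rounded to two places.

Regular 42.88 hours, overtime 0.00 hours

Mon: 6:17 AM–4:07 PM = 9 h 50 min; less 30 min break → 9 h 20 min
Tue: 10:46 AM–2:57 PM = 4 h 11 min; less 30 min break → 3 h 41 min
Wed: 6:52 AM–4:09 PM = 9 h 17 min; less 30 min break → 8 h 47 min
Thu: 9:35 AM–6:46 PM = 9 h 11 min; less 30 min break → 8 h 41 min
Fri: 5:47 AM–1:52 PM = 8 h 5 min; less 30 min break → 7 h 35 min
Sat: 8:30 AM–1:49 PM = 5 h 19 min; less 30 min break → 4 h 49 min
Total worked: 42 h 53 min = 42.88 h.
Threshold 44 h → overtime 0 h 0 min, regular 42 h 53 min.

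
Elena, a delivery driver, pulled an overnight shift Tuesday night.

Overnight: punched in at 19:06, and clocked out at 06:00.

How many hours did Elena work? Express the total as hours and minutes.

Overnight: 19:06 → midnight = 4 h 54 min; midnight → 06:00 = 6 h 0 min; span 10 h 54 min

10 h 54 min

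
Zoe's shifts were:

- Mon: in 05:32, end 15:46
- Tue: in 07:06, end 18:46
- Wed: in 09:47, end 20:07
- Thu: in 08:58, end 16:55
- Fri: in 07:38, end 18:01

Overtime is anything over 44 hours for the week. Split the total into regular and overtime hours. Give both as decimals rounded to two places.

Regular 44.00 hours, overtime 6.57 hours

Mon: 05:32–15:46 = 10 h 14 min
Tue: 07:06–18:46 = 11 h 40 min
Wed: 09:47–20:07 = 10 h 20 min
Thu: 08:58–16:55 = 7 h 57 min
Fri: 07:38–18:01 = 10 h 23 min
Total worked: 50 h 34 min = 50.57 h.
Threshold 44 h → overtime 6 h 34 min, regular 44 h 0 min.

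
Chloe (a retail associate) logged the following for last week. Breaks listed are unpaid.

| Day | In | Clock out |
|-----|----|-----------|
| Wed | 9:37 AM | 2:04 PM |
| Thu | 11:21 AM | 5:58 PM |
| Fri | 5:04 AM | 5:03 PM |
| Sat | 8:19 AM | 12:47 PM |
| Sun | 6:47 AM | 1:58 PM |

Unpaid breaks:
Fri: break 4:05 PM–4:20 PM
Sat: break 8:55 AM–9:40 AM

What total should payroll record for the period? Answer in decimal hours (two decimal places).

Wed: 9:37 AM–2:04 PM = 4 h 27 min
Thu: 11:21 AM–5:58 PM = 6 h 37 min
Fri: 5:04 AM–5:03 PM = 11 h 59 min; less 15 min break → 11 h 44 min
Sat: 8:19 AM–12:47 PM = 4 h 28 min; less 45 min break → 3 h 43 min
Sun: 6:47 AM–1:58 PM = 7 h 11 min
Total: 4 h 27 min + 6 h 37 min + 11 h 44 min + 3 h 43 min + 7 h 11 min = 33 h 42 min.

33.70 hours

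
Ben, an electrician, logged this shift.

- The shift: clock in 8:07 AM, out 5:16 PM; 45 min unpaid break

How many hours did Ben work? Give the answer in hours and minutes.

8 h 24 min

The shift: 8:07 AM–5:16 PM = 9 h 9 min; less 45 min break → 8 h 24 min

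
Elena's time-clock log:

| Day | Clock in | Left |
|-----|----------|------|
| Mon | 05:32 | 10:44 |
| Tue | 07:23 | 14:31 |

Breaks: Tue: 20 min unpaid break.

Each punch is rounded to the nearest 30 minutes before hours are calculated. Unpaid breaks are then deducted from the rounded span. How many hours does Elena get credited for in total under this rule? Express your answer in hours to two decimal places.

Mon: in 05:32→05:30, out 10:44→10:30; 5 h 0 min
Tue: in 07:23→07:30, out 14:31→14:30; 7 h 0 min − 20 min = 6 h 40 min
Total credited: 11 h 40 min.

11.67 hours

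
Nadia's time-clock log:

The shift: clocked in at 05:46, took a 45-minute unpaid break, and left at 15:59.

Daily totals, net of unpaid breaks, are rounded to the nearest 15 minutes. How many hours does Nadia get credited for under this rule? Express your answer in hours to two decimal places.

The shift: 05:46–15:59 = 10 h 13 min − 45 min = 9 h 28 min → rounds to 9 h 30 min

9.50 hours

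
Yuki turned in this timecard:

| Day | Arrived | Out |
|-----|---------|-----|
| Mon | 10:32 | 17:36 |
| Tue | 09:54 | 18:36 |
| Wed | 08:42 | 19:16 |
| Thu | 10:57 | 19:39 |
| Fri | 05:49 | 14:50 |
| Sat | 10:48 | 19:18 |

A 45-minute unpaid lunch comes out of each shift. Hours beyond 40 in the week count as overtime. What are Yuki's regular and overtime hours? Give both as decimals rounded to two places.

Regular 40.00 hours, overtime 8.05 hours

Mon: 10:32–17:36 = 7 h 4 min; less 45 min break → 6 h 19 min
Tue: 09:54–18:36 = 8 h 42 min; less 45 min break → 7 h 57 min
Wed: 08:42–19:16 = 10 h 34 min; less 45 min break → 9 h 49 min
Thu: 10:57–19:39 = 8 h 42 min; less 45 min break → 7 h 57 min
Fri: 05:49–14:50 = 9 h 1 min; less 45 min break → 8 h 16 min
Sat: 10:48–19:18 = 8 h 30 min; less 45 min break → 7 h 45 min
Total worked: 48 h 3 min = 48.05 h.
Threshold 40 h → overtime 8 h 3 min, regular 40 h 0 min.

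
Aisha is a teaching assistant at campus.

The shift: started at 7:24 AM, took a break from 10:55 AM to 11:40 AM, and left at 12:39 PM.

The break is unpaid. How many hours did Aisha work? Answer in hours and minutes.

The shift: 7:24 AM–12:39 PM = 5 h 15 min; less 45 min break → 4 h 30 min

4 h 30 min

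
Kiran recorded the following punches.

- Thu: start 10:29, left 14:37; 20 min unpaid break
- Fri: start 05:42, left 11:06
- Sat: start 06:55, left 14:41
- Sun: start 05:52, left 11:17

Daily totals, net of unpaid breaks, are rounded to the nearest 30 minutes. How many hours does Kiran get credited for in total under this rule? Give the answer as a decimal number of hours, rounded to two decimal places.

23.00 hours

Thu: 10:29–14:37 = 4 h 8 min − 20 min = 3 h 48 min → rounds to 4 h 0 min
Fri: 05:42–11:06 = 5 h 24 min → rounds to 5 h 30 min
Sat: 06:55–14:41 = 7 h 46 min → rounds to 8 h 0 min
Sun: 05:52–11:17 = 5 h 25 min → rounds to 5 h 30 min
Total credited: 23 h 0 min.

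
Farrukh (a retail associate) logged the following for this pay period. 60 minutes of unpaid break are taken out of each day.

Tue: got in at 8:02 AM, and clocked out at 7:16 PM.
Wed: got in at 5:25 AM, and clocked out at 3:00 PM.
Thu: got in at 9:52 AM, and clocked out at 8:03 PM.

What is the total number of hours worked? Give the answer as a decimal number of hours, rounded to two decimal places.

28.00 hours

Tue: 8:02 AM–7:16 PM = 11 h 14 min; less 60 min break → 10 h 14 min
Wed: 5:25 AM–3:00 PM = 9 h 35 min; less 60 min break → 8 h 35 min
Thu: 9:52 AM–8:03 PM = 10 h 11 min; less 60 min break → 9 h 11 min
Total: 10 h 14 min + 8 h 35 min + 9 h 11 min = 28 h 0 min.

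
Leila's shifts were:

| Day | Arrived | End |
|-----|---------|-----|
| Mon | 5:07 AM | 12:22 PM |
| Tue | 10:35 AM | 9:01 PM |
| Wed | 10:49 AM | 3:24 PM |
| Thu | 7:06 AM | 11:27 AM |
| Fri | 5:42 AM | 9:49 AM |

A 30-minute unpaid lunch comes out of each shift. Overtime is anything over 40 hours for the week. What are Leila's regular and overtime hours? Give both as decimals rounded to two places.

Mon: 5:07 AM–12:22 PM = 7 h 15 min; less 30 min break → 6 h 45 min
Tue: 10:35 AM–9:01 PM = 10 h 26 min; less 30 min break → 9 h 56 min
Wed: 10:49 AM–3:24 PM = 4 h 35 min; less 30 min break → 4 h 5 min
Thu: 7:06 AM–11:27 AM = 4 h 21 min; less 30 min break → 3 h 51 min
Fri: 5:42 AM–9:49 AM = 4 h 7 min; less 30 min break → 3 h 37 min
Total worked: 28 h 14 min = 28.23 h.
Threshold 40 h → overtime 0 h 0 min, regular 28 h 14 min.

Regular 28.23 hours, overtime 0.00 hours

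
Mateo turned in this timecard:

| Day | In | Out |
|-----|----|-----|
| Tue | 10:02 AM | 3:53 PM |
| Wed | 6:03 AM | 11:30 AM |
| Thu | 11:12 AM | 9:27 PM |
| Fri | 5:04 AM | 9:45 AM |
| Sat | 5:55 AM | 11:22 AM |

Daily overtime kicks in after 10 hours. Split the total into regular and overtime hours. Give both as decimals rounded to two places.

Tue: 10:02 AM–3:53 PM = 5 h 51 min
Wed: 6:03 AM–11:30 AM = 5 h 27 min
Thu: 11:12 AM–9:27 PM = 10 h 15 min
Fri: 5:04 AM–9:45 AM = 4 h 41 min
Sat: 5:55 AM–11:22 AM = 5 h 27 min
Tue reg 5 h 51 min / OT 0 h 0 min; Wed reg 5 h 27 min / OT 0 h 0 min; Thu reg 10 h 0 min / OT 0 h 15 min; Fri reg 4 h 41 min / OT 0 h 0 min; Sat reg 5 h 27 min / OT 0 h 0 min.
Totals: regular 31 h 26 min, overtime 0 h 15 min.

Regular 31.43 hours, overtime 0.25 hours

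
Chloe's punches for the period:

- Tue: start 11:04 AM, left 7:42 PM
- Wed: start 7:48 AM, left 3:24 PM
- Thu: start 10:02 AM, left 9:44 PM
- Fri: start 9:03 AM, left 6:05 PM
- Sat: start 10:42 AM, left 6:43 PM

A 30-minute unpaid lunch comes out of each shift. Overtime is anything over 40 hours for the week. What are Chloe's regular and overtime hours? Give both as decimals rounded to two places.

Regular 40.00 hours, overtime 2.48 hours

Tue: 11:04 AM–7:42 PM = 8 h 38 min; less 30 min break → 8 h 8 min
Wed: 7:48 AM–3:24 PM = 7 h 36 min; less 30 min break → 7 h 6 min
Thu: 10:02 AM–9:44 PM = 11 h 42 min; less 30 min break → 11 h 12 min
Fri: 9:03 AM–6:05 PM = 9 h 2 min; less 30 min break → 8 h 32 min
Sat: 10:42 AM–6:43 PM = 8 h 1 min; less 30 min break → 7 h 31 min
Total worked: 42 h 29 min = 42.48 h.
Threshold 40 h → overtime 2 h 29 min, regular 40 h 0 min.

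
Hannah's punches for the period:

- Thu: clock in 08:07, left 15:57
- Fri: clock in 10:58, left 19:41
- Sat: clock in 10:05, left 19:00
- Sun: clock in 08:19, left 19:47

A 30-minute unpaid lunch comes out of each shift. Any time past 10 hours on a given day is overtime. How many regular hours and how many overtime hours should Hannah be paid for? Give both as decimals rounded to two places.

Regular 33.97 hours, overtime 0.97 hours

Thu: 08:07–15:57 = 7 h 50 min; less 30 min break → 7 h 20 min
Fri: 10:58–19:41 = 8 h 43 min; less 30 min break → 8 h 13 min
Sat: 10:05–19:00 = 8 h 55 min; less 30 min break → 8 h 25 min
Sun: 08:19–19:47 = 11 h 28 min; less 30 min break → 10 h 58 min
Thu reg 7 h 20 min / OT 0 h 0 min; Fri reg 8 h 13 min / OT 0 h 0 min; Sat reg 8 h 25 min / OT 0 h 0 min; Sun reg 10 h 0 min / OT 0 h 58 min.
Totals: regular 33 h 58 min, overtime 0 h 58 min.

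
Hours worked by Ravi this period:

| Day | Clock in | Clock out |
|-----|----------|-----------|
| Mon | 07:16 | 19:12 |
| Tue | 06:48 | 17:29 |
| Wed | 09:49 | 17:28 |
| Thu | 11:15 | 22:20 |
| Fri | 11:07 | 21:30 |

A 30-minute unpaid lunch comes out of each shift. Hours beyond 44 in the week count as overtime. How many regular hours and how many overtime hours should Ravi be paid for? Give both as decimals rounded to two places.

Mon: 07:16–19:12 = 11 h 56 min; less 30 min break → 11 h 26 min
Tue: 06:48–17:29 = 10 h 41 min; less 30 min break → 10 h 11 min
Wed: 09:49–17:28 = 7 h 39 min; less 30 min break → 7 h 9 min
Thu: 11:15–22:20 = 11 h 5 min; less 30 min break → 10 h 35 min
Fri: 11:07–21:30 = 10 h 23 min; less 30 min break → 9 h 53 min
Total worked: 49 h 14 min = 49.23 h.
Threshold 44 h → overtime 5 h 14 min, regular 44 h 0 min.

Regular 44.00 hours, overtime 5.23 hours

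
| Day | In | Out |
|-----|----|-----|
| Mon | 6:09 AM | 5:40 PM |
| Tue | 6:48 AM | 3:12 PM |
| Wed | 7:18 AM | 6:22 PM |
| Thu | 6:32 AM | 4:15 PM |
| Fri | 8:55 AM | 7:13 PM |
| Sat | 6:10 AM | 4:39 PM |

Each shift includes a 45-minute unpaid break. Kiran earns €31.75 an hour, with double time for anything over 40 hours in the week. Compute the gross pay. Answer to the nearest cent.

Mon: 6:09 AM–5:40 PM = 11 h 31 min; less 45 min break → 10 h 46 min
Tue: 6:48 AM–3:12 PM = 8 h 24 min; less 45 min break → 7 h 39 min
Wed: 7:18 AM–6:22 PM = 11 h 4 min; less 45 min break → 10 h 19 min
Thu: 6:32 AM–4:15 PM = 9 h 43 min; less 45 min break → 8 h 58 min
Fri: 8:55 AM–7:13 PM = 10 h 18 min; less 45 min break → 9 h 33 min
Sat: 6:10 AM–4:39 PM = 10 h 29 min; less 45 min break → 9 h 44 min
Total worked: 56 h 59 min = 3419 min.
Regular 40 h 0 min = 2400 min at €31.75/h; overtime 16 h 59 min = 1019 min at €63.50/h.
Pay = (2400 × €31.75 + 1019 × €63.50) ÷ 60 = €2348.44.

€2348.44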